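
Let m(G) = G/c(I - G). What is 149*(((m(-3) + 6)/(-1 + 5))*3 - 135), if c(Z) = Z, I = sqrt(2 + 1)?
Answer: -156897/8 + 447*sqrt(3)/8 ≈ -19515.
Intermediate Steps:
I = sqrt(3) ≈ 1.7320
m(G) = G/(sqrt(3) - G)
149*(((m(-3) + 6)/(-1 + 5))*3 - 135) = 149*(((-1*(-3)/(-3 - sqrt(3)) + 6)/(-1 + 5))*3 - 135) = 149*(((3/(-3 - sqrt(3)) + 6)/4)*3 - 135) = 149*(((6 + 3/(-3 - sqrt(3)))*(1/4))*3 - 135) = 149*((3/2 + 3/(4*(-3 - sqrt(3))))*3 - 135) = 149*((9/2 + 9/(4*(-3 - sqrt(3)))) - 135) = 149*(-261/2 + 9/(4*(-3 - sqrt(3)))) = -38889/2 + 1341/(4*(-3 - sqrt(3)))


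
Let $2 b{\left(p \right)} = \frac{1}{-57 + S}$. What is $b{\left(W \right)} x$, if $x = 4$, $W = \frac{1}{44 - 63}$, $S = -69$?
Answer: $- \frac{1}{63} \approx -0.015873$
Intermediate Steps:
$W = - \frac{1}{19}$ ($W = \frac{1}{-19} = - \frac{1}{19} \approx -0.052632$)
$b{\left(p \right)} = - \frac{1}{252}$ ($b{\left(p \right)} = \frac{1}{2 \left(-57 - 69\right)} = \frac{1}{2 \left(-126\right)} = \frac{1}{2} \left(- \frac{1}{126}\right) = - \frac{1}{252}$)
$b{\left(W \right)} x = \left(- \frac{1}{252}\right) 4 = - \frac{1}{63}$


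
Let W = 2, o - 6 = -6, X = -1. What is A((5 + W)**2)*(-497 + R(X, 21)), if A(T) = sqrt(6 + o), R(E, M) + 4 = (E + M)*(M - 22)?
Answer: -521*sqrt(6) ≈ -1276.2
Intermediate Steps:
o = 0 (o = 6 - 6 = 0)
R(E, M) = -4 + (-22 + M)*(E + M) (R(E, M) = -4 + (E + M)*(M - 22) = -4 + (E + M)*(-22 + M) = -4 + (-22 + M)*(E + M))
A(T) = sqrt(6) (A(T) = sqrt(6 + 0) = sqrt(6))
A((5 + W)**2)*(-497 + R(X, 21)) = sqrt(6)*(-497 + (-4 + 21**2 - 22*(-1) - 22*21 - 1*21)) = sqrt(6)*(-497 + (-4 + 441 + 22 - 462 - 21)) = sqrt(6)*(-497 - 24) = sqrt(6)*(-521) = -521*sqrt(6)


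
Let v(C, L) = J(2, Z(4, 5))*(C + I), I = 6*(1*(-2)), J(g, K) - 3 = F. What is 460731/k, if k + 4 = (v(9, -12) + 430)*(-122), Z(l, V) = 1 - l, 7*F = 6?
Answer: -1075039/119122 ≈ -9.0247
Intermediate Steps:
F = 6/7 (F = (⅐)*6 = 6/7 ≈ 0.85714)
J(g, K) = 27/7 (J(g, K) = 3 + 6/7 = 27/7)
I = -12 (I = 6*(-2) = -12)
v(C, L) = -324/7 + 27*C/7 (v(C, L) = 27*(C - 12)/7 = 27*(-12 + C)/7 = -324/7 + 27*C/7)
k = -357366/7 (k = -4 + ((-324/7 + (27/7)*9) + 430)*(-122) = -4 + ((-324/7 + 243/7) + 430)*(-122) = -4 + (-81/7 + 430)*(-122) = -4 + (2929/7)*(-122) = -4 - 357338/7 = -357366/7 ≈ -51052.)
460731/k = 460731/(-357366/7) = 460731*(-7/357366) = -1075039/119122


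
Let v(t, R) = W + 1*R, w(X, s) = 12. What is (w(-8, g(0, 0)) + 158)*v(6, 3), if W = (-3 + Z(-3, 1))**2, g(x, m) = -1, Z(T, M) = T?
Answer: 6630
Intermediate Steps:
W = 36 (W = (-3 - 3)**2 = (-6)**2 = 36)
v(t, R) = 36 + R (v(t, R) = 36 + 1*R = 36 + R)
(w(-8, g(0, 0)) + 158)*v(6, 3) = (12 + 158)*(36 + 3) = 170*39 = 6630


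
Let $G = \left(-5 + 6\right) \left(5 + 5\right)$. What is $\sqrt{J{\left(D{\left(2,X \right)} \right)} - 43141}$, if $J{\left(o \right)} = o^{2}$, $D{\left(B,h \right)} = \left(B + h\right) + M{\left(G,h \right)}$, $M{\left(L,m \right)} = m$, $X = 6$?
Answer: $i \sqrt{42945} \approx 207.23 i$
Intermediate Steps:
$G = 10$ ($G = 1 \cdot 10 = 10$)
$D{\left(B,h \right)} = B + 2 h$ ($D{\left(B,h \right)} = \left(B + h\right) + h = B + 2 h$)
$\sqrt{J{\left(D{\left(2,X \right)} \right)} - 43141} = \sqrt{\left(2 + 2 \cdot 6\right)^{2} - 43141} = \sqrt{\left(2 + 12\right)^{2} - 43141} = \sqrt{14^{2} - 43141} = \sqrt{196 - 43141} = \sqrt{-42945} = i \sqrt{42945}$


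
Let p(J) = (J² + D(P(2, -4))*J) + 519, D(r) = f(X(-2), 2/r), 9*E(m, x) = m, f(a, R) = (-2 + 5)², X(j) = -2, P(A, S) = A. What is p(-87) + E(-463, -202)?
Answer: 65282/9 ≈ 7253.6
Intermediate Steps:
f(a, R) = 9 (f(a, R) = 3² = 9)
E(m, x) = m/9
D(r) = 9
p(J) = 519 + J² + 9*J (p(J) = (J² + 9*J) + 519 = 519 + J² + 9*J)
p(-87) + E(-463, -202) = (519 + (-87)² + 9*(-87)) + (⅑)*(-463) = (519 + 7569 - 783) - 463/9 = 7305 - 463/9 = 65282/9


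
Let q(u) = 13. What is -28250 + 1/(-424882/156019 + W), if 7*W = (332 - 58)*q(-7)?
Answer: -15615624395867/552765504 ≈ -28250.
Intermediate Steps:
W = 3562/7 (W = ((332 - 58)*13)/7 = (274*13)/7 = (⅐)*3562 = 3562/7 ≈ 508.86)
-28250 + 1/(-424882/156019 + W) = -28250 + 1/(-424882/156019 + 3562/7) = -28250 + 1/(552765504/1092133) = -28250 + 1092133/552765504 = -15615624395867/552765504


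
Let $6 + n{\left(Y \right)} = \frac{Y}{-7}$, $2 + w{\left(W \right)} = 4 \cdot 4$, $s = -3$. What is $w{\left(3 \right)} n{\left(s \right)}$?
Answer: $-78$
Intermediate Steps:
$w{\left(W \right)} = 14$ ($w{\left(W \right)} = -2 + 4 \cdot 4 = -2 + 16 = 14$)
$n{\left(Y \right)} = -6 - \frac{Y}{7}$ ($n{\left(Y \right)} = -6 + \frac{Y}{-7} = -6 + Y \left(- \frac{1}{7}\right) = -6 - \frac{Y}{7}$)
$w{\left(3 \right)} n{\left(s \right)} = 14 \left(-6 - - \frac{3}{7}\right) = 14 \left(-6 + \frac{3}{7}\right) = 14 \left(- \frac{39}{7}\right) = -78$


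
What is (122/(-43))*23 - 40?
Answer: -4526/43 ≈ -105.26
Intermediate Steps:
(122/(-43))*23 - 40 = (122*(-1/43))*23 - 40 = -122/43*23 - 40 = -2806/43 - 40 = -4526/43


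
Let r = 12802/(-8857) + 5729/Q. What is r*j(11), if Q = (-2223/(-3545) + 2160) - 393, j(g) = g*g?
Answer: 1096250490599/5045460906 ≈ 217.27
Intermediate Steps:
j(g) = g²
Q = 6266238/3545 (Q = (-2223*(-1/3545) + 2160) - 393 = (2223/3545 + 2160) - 393 = 7659423/3545 - 393 = 6266238/3545 ≈ 1767.6)
r = 99659135509/55500069966 (r = 12802/(-8857) + 5729/(6266238/3545) = 12802*(-1/8857) + 5729*(3545/6266238) = -12802/8857 + 20309305/6266238 = 99659135509/55500069966 ≈ 1.7957)
r*j(11) = (99659135509/55500069966)*11² = (99659135509/55500069966)*121 = 1096250490599/5045460906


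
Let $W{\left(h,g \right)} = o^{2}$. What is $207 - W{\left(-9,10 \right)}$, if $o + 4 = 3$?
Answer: $206$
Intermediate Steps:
$o = -1$ ($o = -4 + 3 = -1$)
$W{\left(h,g \right)} = 1$ ($W{\left(h,g \right)} = \left(-1\right)^{2} = 1$)
$207 - W{\left(-9,10 \right)} = 207 - 1 = 206$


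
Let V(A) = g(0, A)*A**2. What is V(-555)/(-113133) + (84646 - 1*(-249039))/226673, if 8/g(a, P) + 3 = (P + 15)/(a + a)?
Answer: 333685/226673 ≈ 1.4721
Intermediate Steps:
g(a, P) = 8/(-3 + (15 + P)/(2*a)) (g(a, P) = 8/(-3 + (P + 15)/(a + a)) = 8/(-3 + (15 + P)/((2*a))) = 8/(-3 + (15 + P)*(1/(2*a))) = 8/(-3 + (15 + P)/(2*a)))
V(A) = 0 (V(A) = (16*0/(15 + A - 6*0))*A**2 = (16*0/(15 + A + 0))*A**2 = (16*0/(15 + A))*A**2 = 0*A**2 = 0)
V(-555)/(-113133) + (84646 - 1*(-249039))/226673 = 0/(-113133) + (84646 - 1*(-249039))/226673 = 0*(-1/113133) + (84646 + 249039)*(1/226673) = 0 + 333685*(1/226673) = 0 + 333685/226673 = 333685/226673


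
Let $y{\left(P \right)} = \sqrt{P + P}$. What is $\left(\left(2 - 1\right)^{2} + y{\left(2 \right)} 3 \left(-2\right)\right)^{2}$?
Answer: $121$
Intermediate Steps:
$y{\left(P \right)} = \sqrt{2} \sqrt{P}$ ($y{\left(P \right)} = \sqrt{2 P} = \sqrt{2} \sqrt{P}$)
$\left(\left(2 - 1\right)^{2} + y{\left(2 \right)} 3 \left(-2\right)\right)^{2} = \left(\left(2 - 1\right)^{2} + \sqrt{2} \sqrt{2} \cdot 3 \left(-2\right)\right)^{2} = \left(1^{2} + 2 \cdot 3 \left(-2\right)\right)^{2} = \left(1 + 6 \left(-2\right)\right)^{2} = \left(1 - 12\right)^{2} = \left(-11\right)^{2} = 121$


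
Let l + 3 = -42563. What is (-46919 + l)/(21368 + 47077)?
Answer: -17897/13689 ≈ -1.3074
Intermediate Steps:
l = -42566 (l = -3 - 42563 = -42566)
(-46919 + l)/(21368 + 47077) = (-46919 - 42566)/(21368 + 47077) = -89485/68445 = -89485*1/68445 = -17897/13689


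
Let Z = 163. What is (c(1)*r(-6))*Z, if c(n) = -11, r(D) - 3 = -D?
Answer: -16137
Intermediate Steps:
r(D) = 3 - D
(c(1)*r(-6))*Z = -11*(3 - 1*(-6))*163 = -11*(3 + 6)*163 = -11*9*163 = -99*163 = -16137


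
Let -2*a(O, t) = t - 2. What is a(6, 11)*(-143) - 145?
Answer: 997/2 ≈ 498.50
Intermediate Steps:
a(O, t) = 1 - t/2 (a(O, t) = -(t - 2)/2 = -(-2 + t)/2 = 1 - t/2)
a(6, 11)*(-143) - 145 = (1 - ½*11)*(-143) - 145 = (1 - 11/2)*(-143) - 145 = -9/2*(-143) - 145 = 1287/2 - 145 = 997/2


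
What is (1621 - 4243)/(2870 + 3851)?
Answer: -2622/6721 ≈ -0.39012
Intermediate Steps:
(1621 - 4243)/(2870 + 3851) = -2622/6721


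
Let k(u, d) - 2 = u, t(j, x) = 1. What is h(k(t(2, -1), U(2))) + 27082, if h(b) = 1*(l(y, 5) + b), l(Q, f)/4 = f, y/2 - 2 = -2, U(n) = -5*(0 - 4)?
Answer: 27105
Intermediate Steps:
U(n) = 20 (U(n) = -5*(-4) = 20)
k(u, d) = 2 + u
y = 0 (y = 4 + 2*(-2) = 4 - 4 = 0)
l(Q, f) = 4*f
h(b) = 20 + b (h(b) = 1*(4*5 + b) = 1*(20 + b) = 20 + b)
h(k(t(2, -1), U(2))) + 27082 = (20 + (2 + 1)) + 27082 = (20 + 3) + 27082 = 23 + 27082 = 27105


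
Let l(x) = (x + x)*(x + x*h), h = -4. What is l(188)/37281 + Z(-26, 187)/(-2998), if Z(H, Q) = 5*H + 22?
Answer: -105290254/18628073 ≈ -5.6522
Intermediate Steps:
Z(H, Q) = 22 + 5*H
l(x) = -6*x² (l(x) = (x + x)*(x + x*(-4)) = (2*x)*(x - 4*x) = (2*x)*(-3*x) = -6*x²)
l(188)/37281 + Z(-26, 187)/(-2998) = -6*188²/37281 + (22 + 5*(-26))/(-2998) = -6*35344*(1/37281) + (22 - 130)*(-1/2998) = -212064*1/37281 - 108*(-1/2998) = -70688/12427 + 54/1499 = -105290254/18628073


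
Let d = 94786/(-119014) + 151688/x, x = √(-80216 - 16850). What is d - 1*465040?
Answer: -27673182673/59507 - 75844*I*√97066/48533 ≈ -4.6504e+5 - 486.88*I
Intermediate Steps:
x = I*√97066 (x = √(-97066) = I*√97066 ≈ 311.55*I)
d = -47393/59507 - 75844*I*√97066/48533 (d = 94786/(-119014) + 151688/((I*√97066)) = 94786*(-1/119014) + 151688*(-I*√97066/97066) = -47393/59507 - 75844*I*√97066/48533 ≈ -0.79643 - 486.88*I)
d - 1*465040 = (-47393/59507 - 75844*I*√97066/48533) - 1*465040 = (-47393/59507 - 75844*I*√97066/48533) - 465040 = -27673182673/59507 - 75844*I*√97066/48533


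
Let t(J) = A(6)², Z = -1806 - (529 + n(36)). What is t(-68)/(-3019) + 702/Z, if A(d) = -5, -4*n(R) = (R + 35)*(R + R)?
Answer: -2145763/3191083 ≈ -0.67242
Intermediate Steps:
n(R) = -R*(35 + R)/2 (n(R) = -(R + 35)*(R + R)/4 = -(35 + R)*2*R/4 = -R*(35 + R)/2)
Z = -1057 (Z = -1806 - (529 - ½*36*(35 + 36)) = -1806 - (529 - ½*36*71) = -1806 - (529 - 1278) = -1806 - 1*(-749) = -1806 + 749 = -1057)
t(J) = 25 (t(J) = (-5)² = 25)
t(-68)/(-3019) + 702/Z = 25/(-3019) + 702/(-1057) = 25*(-1/3019) + 702*(-1/1057) = -25/3019 - 702/1057 = -2145763/3191083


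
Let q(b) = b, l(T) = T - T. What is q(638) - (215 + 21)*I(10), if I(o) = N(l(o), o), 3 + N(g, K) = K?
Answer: -1014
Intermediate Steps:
l(T) = 0
N(g, K) = -3 + K
I(o) = -3 + o
q(638) - (215 + 21)*I(10) = 638 - (215 + 21)*(-3 + 10) = 638 - 236*7 = 638 - 1*1652 = 638 - 1652 = -1014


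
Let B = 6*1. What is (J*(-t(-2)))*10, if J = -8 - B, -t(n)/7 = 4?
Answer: -3920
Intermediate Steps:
t(n) = -28 (t(n) = -7*4 = -28)
B = 6
J = -14 (J = -8 - 1*6 = -8 - 6 = -14)
(J*(-t(-2)))*10 = -(-14)*(-28)*10 = -14*28*10 = -392*10 = -3920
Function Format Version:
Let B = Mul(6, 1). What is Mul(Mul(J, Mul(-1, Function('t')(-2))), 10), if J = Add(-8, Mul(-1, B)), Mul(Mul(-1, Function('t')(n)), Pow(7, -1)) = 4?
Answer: -3920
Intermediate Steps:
Function('t')(n) = -28 (Function('t')(n) = Mul(-7, 4) = -28)
B = 6
J = -14 (J = Add(-8, Mul(-1, 6)) = Add(-8, -6) = -14)
Mul(Mul(J, Mul(-1, Function('t')(-2))), 10) = Mul(Mul(-14, Mul(-1, -28)), 10) = Mul(Mul(-14, 28), 10) = Mul(-392, 10) = -3920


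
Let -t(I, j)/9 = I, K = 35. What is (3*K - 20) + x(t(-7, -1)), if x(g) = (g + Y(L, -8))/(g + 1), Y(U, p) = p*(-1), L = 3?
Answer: 5511/64 ≈ 86.109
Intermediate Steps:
t(I, j) = -9*I
Y(U, p) = -p
x(g) = (8 + g)/(1 + g) (x(g) = (g - 1*(-8))/(g + 1) = (g + 8)/(1 + g) = (8 + g)/(1 + g))
(3*K - 20) + x(t(-7, -1)) = (3*35 - 20) + (8 - 9*(-7))/(1 - 9*(-7)) = (105 - 20) + (8 + 63)/(1 + 63) = 85 + 71/64 = 5511/64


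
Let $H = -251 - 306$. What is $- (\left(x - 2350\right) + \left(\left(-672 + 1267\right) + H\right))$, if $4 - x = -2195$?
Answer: $113$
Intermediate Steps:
$x = 2199$ ($x = 4 - -2195 = 4 + 2195 = 2199$)
$H = -557$
$- (\left(x - 2350\right) + \left(\left(-672 + 1267\right) + H\right)) = - (\left(2199 - 2350\right) + \left(\left(-672 + 1267\right) - 557\right)) = - (-151 + \left(595 - 557\right)) = - (-151 + 38) = \left(-1\right) \left(-113\right) = 113$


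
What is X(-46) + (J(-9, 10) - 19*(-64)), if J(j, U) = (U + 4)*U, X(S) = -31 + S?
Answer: 1279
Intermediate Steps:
J(j, U) = U*(4 + U) (J(j, U) = (4 + U)*U = U*(4 + U))
X(-46) + (J(-9, 10) - 19*(-64)) = (-31 - 46) + (10*(4 + 10) - 19*(-64)) = -77 + (10*14 + 1216) = -77 + (140 + 1216) = -77 + 1356 = 1279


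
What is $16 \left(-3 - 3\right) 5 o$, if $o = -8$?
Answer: $3840$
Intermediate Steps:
$16 \left(-3 - 3\right) 5 o = 16 \left(-3 - 3\right) 5 \left(-8\right) = 16 \left(\left(-6\right) 5\right) \left(-8\right) = 16 \left(-30\right) \left(-8\right) = \left(-480\right) \left(-8\right) = 3840$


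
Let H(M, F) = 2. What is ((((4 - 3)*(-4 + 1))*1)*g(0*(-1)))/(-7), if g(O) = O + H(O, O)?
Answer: 6/7 ≈ 0.85714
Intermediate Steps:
g(O) = 2 + O (g(O) = O + 2 = 2 + O)
((((4 - 3)*(-4 + 1))*1)*g(0*(-1)))/(-7) = ((((4 - 3)*(-4 + 1))*1)*(2 + 0*(-1)))/(-7) = -(1*(-3))*1*(2 + 0)/7 = -(-3*1)*2/7 = -(-3)*2/7 = -1/7*(-6) = 6/7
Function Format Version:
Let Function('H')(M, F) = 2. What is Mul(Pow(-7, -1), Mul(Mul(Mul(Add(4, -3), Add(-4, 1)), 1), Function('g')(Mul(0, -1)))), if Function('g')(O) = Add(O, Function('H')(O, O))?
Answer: Rational(6, 7) ≈ 0.85714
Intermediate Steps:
Function('g')(O) = Add(2, O) (Function('g')(O) = Add(O, 2) = Add(2, O))
Mul(Pow(-7, -1), Mul(Mul(Mul(Add(4, -3), Add(-4, 1)), 1), Function('g')(Mul(0, -1)))) = Mul(Pow(-7, -1), Mul(Mul(Mul(Add(4, -3), Add(-4, 1)), 1), Add(2, Mul(0, -1)))) = Mul(Rational(-1, 7), Mul(Mul(Mul(1, -3), 1), Add(2, 0))) = Mul(Rational(-1, 7), Mul(Mul(-3, 1), 2)) = Mul(Rational(-1, 7), Mul(-3, 2)) = Mul(Rational(-1, 7), -6) = Rational(6, 7)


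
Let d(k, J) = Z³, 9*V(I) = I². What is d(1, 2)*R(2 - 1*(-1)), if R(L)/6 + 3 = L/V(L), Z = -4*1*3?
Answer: 0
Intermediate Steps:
V(I) = I²/9
Z = -12 (Z = -4*3 = -12)
R(L) = -18 + 54/L (R(L) = -18 + 6*(L/((L²/9))) = -18 + 6*(L*(9/L²)) = -18 + 6*(9/L) = -18 + 54/L)
d(k, J) = -1728 (d(k, J) = (-12)³ = -1728)
d(1, 2)*R(2 - 1*(-1)) = -1728*(-18 + 54/(2 - 1*(-1))) = -1728*(-18 + 54/(2 + 1)) = -1728*(-18 + 54/3) = -1728*(-18 + 54*(⅓)) = -1728*(-18 + 18) = -1728*0 = 0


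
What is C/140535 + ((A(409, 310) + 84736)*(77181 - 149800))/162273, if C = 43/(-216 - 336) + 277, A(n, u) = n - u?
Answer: -159304347033226249/4196126634120 ≈ -37965.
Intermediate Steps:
C = 152861/552 (C = 43/(-552) + 277 = 43*(-1/552) + 277 = -43/552 + 277 = 152861/552 ≈ 276.92)
C/140535 + ((A(409, 310) + 84736)*(77181 - 149800))/162273 = (152861/552)/140535 + (((409 - 1*310) + 84736)*(77181 - 149800))/162273 = (152861/552)*(1/140535) + (((409 - 310) + 84736)*(-72619))*(1/162273) = 152861/77575320 + ((99 + 84736)*(-72619))*(1/162273) = 152861/77575320 + (84835*(-72619))*(1/162273) = 152861/77575320 - 6160632865*1/162273 = 152861/77575320 - 6160632865/162273 = -159304347033226249/4196126634120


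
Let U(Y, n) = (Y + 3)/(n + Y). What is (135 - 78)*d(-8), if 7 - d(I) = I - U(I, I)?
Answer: 13965/16 ≈ 872.81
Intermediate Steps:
U(Y, n) = (3 + Y)/(Y + n)
d(I) = 7 - I + (3 + I)/(2*I) (d(I) = 7 - (I - (3 + I)/(I + I)) = 7 - (I - (3 + I)/(2*I)) = 7 + (-I + (3 + I)/(2*I)) = 7 - I + (3 + I)/(2*I))
(135 - 78)*d(-8) = (135 - 78)*(15/2 - 1*(-8) + (3/2)/(-8)) = 57*(15/2 + 8 + (3/2)*(-⅛)) = 57*(15/2 + 8 - 3/16) = 57*(245/16) = 13965/16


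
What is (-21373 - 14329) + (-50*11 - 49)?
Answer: -36301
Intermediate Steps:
(-21373 - 14329) + (-50*11 - 49) = -35702 + (-550 - 49) = -35702 - 599 = -36301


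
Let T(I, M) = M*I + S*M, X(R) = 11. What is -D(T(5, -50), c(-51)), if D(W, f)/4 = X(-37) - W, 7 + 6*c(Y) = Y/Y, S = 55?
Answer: -12044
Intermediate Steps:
c(Y) = -1 (c(Y) = -7/6 + (Y/Y)/6 = -7/6 + (⅙)*1 = -7/6 + ⅙ = -1)
T(I, M) = 55*M + I*M (T(I, M) = M*I + 55*M = I*M + 55*M = 55*M + I*M)
D(W, f) = 44 - 4*W (D(W, f) = 4*(11 - W) = 44 - 4*W)
-D(T(5, -50), c(-51)) = -(44 - (-200)*(55 + 5)) = -(44 - (-200)*60) = -(44 - 4*(-3000)) = -(44 + 12000) = -1*12044 = -12044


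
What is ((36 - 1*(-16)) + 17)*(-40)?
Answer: -2760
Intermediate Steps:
((36 - 1*(-16)) + 17)*(-40) = ((36 + 16) + 17)*(-40) = (52 + 17)*(-40) = 69*(-40) = -2760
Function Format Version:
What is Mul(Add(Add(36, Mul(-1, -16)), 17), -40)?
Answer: -2760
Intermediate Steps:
Mul(Add(Add(36, Mul(-1, -16)), 17), -40) = Mul(Add(Add(36, 16), 17), -40) = Mul(Add(52, 17), -40) = Mul(69, -40) = -2760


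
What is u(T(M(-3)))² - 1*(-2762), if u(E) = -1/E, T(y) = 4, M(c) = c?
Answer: 44193/16 ≈ 2762.1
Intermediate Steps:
u(T(M(-3)))² - 1*(-2762) = (-1/4)² - 1*(-2762) = (-1*¼)² + 2762 = (-¼)² + 2762 = 1/16 + 2762 = 44193/16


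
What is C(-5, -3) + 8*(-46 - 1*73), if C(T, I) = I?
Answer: -955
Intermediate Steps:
C(-5, -3) + 8*(-46 - 1*73) = -3 + 8*(-46 - 1*73) = -3 + 8*(-46 - 73) = -3 + 8*(-119) = -3 - 952 = -955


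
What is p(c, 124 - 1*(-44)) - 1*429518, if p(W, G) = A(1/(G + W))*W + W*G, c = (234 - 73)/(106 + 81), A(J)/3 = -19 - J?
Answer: -362242312348/843557 ≈ -4.2942e+5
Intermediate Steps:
A(J) = -57 - 3*J (A(J) = 3*(-19 - J) = -57 - 3*J)
c = 161/187 ≈ 0.86096
p(W, G) = G*W + W*(-57 - 3/(G + W)) (p(W, G) = (-57 - 3/(G + W))*W + W*G = W*(-57 - 3/(G + W)) + G*W = G*W + W*(-57 - 3/(G + W)))
p(c, 124 - 1*(-44)) - 1*429518 = 161*(-3 + (-57 + (124 - 1*(-44)))*((124 - 1*(-44)) + 161/187))/(187*((124 - 1*(-44)) + 161/187)) - 1*429518 = 161*(-3 + (-57 + (124 + 44))*((124 + 44) + 161/187))/(187*((124 + 44) + 161/187)) - 429518 = 161*(-3 + (-57 + 168)*(168 + 161/187))/(187*(168 + 161/187)) - 429518 = 161*(-3 + 111*(31577/187))/(187*(31577/187)) - 429518 = (161/187)*(187/31577)*(-3 + 3505047/187) - 429518 = (161/187)*(187/31577)*(3504486/187) - 429518 = 80603178/843557 - 429518 = -362242312348/843557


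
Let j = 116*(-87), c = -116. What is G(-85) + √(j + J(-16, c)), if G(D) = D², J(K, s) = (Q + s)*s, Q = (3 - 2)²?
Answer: 7225 + 4*√203 ≈ 7282.0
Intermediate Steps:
Q = 1 (Q = 1² = 1)
J(K, s) = s*(1 + s) (J(K, s) = (1 + s)*s = s*(1 + s))
j = -10092
G(-85) + √(j + J(-16, c)) = (-85)² + √(-10092 - 116*(1 - 116)) = 7225 + √(-10092 - 116*(-115)) = 7225 + √(-10092 + 13340) = 7225 + √3248 = 7225 + 4*√203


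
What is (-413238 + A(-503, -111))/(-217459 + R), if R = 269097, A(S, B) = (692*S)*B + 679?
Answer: 38223877/51638 ≈ 740.23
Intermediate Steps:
A(S, B) = 679 + 692*B*S (A(S, B) = 692*B*S + 679 = 679 + 692*B*S)
(-413238 + A(-503, -111))/(-217459 + R) = (-413238 + (679 + 692*(-111)*(-503)))/(-217459 + 269097) = (-413238 + (679 + 38636436))/51638 = (-413238 + 38637115)*(1/51638) = 38223877*(1/51638) = 38223877/51638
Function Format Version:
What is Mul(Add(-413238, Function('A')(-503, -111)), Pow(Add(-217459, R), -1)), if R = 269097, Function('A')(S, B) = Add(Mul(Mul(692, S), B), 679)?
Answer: Rational(38223877, 51638) ≈ 740.23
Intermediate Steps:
Function('A')(S, B) = Add(679, Mul(692, B, S)) (Function('A')(S, B) = Add(Mul(692, B, S), 679) = Add(679, Mul(692, B, S)))
Mul(Add(-413238, Function('A')(-503, -111)), Pow(Add(-217459, R), -1)) = Mul(Add(-413238, Add(679, Mul(692, -111, -503))), Pow(Add(-217459, 269097), -1)) = Mul(Add(-413238, Add(679, 38636436)), Pow(51638, -1)) = Mul(Add(-413238, 38637115), Rational(1, 51638)) = Mul(38223877, Rational(1, 51638)) = Rational(38223877, 51638)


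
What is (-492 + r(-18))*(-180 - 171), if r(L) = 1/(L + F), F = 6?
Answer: 690885/4 ≈ 1.7272e+5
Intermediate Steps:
r(L) = 1/(6 + L) (r(L) = 1/(L + 6) = 1/(6 + L))
(-492 + r(-18))*(-180 - 171) = (-492 + 1/(6 - 18))*(-180 - 171) = (-492 + 1/(-12))*(-351) = (-492 - 1/12)*(-351) = -5905/12*(-351) = 690885/4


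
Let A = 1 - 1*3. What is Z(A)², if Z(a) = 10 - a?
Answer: 144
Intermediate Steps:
A = -2 (A = 1 - 3 = -2)
Z(A)² = (10 - 1*(-2))² = (10 + 2)² = 12² = 144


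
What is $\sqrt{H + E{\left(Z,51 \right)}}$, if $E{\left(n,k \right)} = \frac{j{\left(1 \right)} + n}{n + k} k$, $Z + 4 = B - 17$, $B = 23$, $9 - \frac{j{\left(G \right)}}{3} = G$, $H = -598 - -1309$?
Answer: $\frac{\sqrt{2067477}}{53} \approx 27.13$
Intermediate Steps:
$H = 711$ ($H = -598 + 1309 = 711$)
$j{\left(G \right)} = 27 - 3 G$
$Z = 2$ ($Z = -4 + \left(23 - 17\right) = -4 + 6 = 2$)
$E{\left(n,k \right)} = \frac{k \left(24 + n\right)}{k + n}$ ($E{\left(n,k \right)} = \frac{\left(27 - 3\right) + n}{n + k} k = \frac{\left(27 - 3\right) + n}{k + n} k = \frac{24 + n}{k + n} k = \frac{k \left(24 + n\right)}{k + n}$)
$\sqrt{H + E{\left(Z,51 \right)}} = \sqrt{711 + \frac{51 \left(24 + 2\right)}{51 + 2}} = \sqrt{711 + 51 \cdot \frac{1}{53} \cdot 26} = \sqrt{711 + \frac{1326}{53}} = \sqrt{\frac{39009}{53}} = \frac{\sqrt{2067477}}{53}$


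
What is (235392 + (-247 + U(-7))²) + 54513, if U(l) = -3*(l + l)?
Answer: 331930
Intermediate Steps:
U(l) = -6*l
(235392 + (-247 + U(-7))²) + 54513 = (235392 + (-247 - 6*(-7))²) + 54513 = (235392 + (-247 + 42)²) + 54513 = (235392 + (-205)²) + 54513 = (235392 + 42025) + 54513 = 277417 + 54513 = 331930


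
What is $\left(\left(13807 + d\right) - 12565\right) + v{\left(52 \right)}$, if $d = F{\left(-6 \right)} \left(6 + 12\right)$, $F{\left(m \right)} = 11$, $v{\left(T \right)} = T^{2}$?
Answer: $4144$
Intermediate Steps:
$d = 198$ ($d = 11 \left(6 + 12\right) = 11 \cdot 18 = 198$)
$\left(\left(13807 + d\right) - 12565\right) + v{\left(52 \right)} = \left(\left(13807 + 198\right) - 12565\right) + 52^{2} = \left(14005 - 12565\right) + 2704 = 1440 + 2704 = 4144$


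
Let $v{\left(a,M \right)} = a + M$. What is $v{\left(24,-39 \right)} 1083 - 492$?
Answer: $-16737$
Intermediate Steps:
$v{\left(a,M \right)} = M + a$
$v{\left(24,-39 \right)} 1083 - 492 = \left(-39 + 24\right) 1083 - 492 = \left(-15\right) 1083 - 492 = -16245 - 492 = -16737$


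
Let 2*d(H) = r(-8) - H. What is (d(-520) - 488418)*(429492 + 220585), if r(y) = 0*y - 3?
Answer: -634682526563/2 ≈ -3.1734e+11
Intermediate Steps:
r(y) = -3 (r(y) = 0 - 3 = -3)
d(H) = -3/2 - H/2 (d(H) = (-3 - H)/2 = -3/2 - H/2)
(d(-520) - 488418)*(429492 + 220585) = ((-3/2 - ½*(-520)) - 488418)*(429492 + 220585) = ((-3/2 + 260) - 488418)*650077 = (517/2 - 488418)*650077 = -976319/2*650077 = -634682526563/2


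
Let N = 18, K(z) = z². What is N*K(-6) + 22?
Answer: 670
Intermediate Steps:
N*K(-6) + 22 = 18*(-6)² + 22 = 18*36 + 22 = 648 + 22 = 670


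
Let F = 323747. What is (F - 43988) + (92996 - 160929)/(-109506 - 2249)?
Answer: 31264534978/111755 ≈ 2.7976e+5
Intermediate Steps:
(F - 43988) + (92996 - 160929)/(-109506 - 2249) = (323747 - 43988) + (92996 - 160929)/(-109506 - 2249) = 279759 - 67933/(-111755) = 279759 - 67933*(-1/111755) = 279759 + 67933/111755 = 31264534978/111755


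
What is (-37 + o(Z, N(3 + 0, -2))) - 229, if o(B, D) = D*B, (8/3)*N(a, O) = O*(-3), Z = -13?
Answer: -1181/4 ≈ -295.25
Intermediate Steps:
N(a, O) = -9*O/8 (N(a, O) = 3*(O*(-3))/8 = 3*(-3*O)/8 = -9*O/8)
o(B, D) = B*D
(-37 + o(Z, N(3 + 0, -2))) - 229 = (-37 - (-117)*(-2)/8) - 229 = (-37 - 13*9/4) - 229 = (-37 - 117/4) - 229 = -265/4 - 229 = -1181/4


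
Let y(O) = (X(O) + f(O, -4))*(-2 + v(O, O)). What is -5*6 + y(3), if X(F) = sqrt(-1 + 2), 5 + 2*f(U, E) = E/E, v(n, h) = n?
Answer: -31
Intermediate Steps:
f(U, E) = -2 (f(U, E) = -5/2 + (E/E)/2 = -5/2 + (1/2)*1 = -5/2 + 1/2 = -2)
X(F) = 1 (X(F) = sqrt(1) = 1)
y(O) = 2 - O (y(O) = (1 - 2)*(-2 + O) = -(-2 + O) = 2 - O)
-5*6 + y(3) = -5*6 + (2 - 1*3) = -30 + (2 - 3) = -30 - 1 = -31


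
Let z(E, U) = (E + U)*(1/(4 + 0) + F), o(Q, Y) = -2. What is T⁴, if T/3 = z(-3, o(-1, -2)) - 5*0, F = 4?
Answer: 4228250625/256 ≈ 1.6517e+7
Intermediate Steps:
z(E, U) = 17*E/4 + 17*U/4 (z(E, U) = (E + U)*(1/(4 + 0) + 4) = (E + U)*(1/4 + 4) = (E + U)*(¼ + 4) = (E + U)*(17/4) = 17*E/4 + 17*U/4)
T = -255/4 (T = 3*(((17/4)*(-3) + (17/4)*(-2)) - 5*0) = 3*((-51/4 - 17/2) + 0) = 3*(-85/4 + 0) = 3*(-85/4) = -255/4 ≈ -63.750)
T⁴ = (-255/4)⁴ = 4228250625/256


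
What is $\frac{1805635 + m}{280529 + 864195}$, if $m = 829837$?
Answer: $\frac{94124}{40883} \approx 2.3023$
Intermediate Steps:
$\frac{1805635 + m}{280529 + 864195} = \frac{1805635 + 829837}{280529 + 864195} = \frac{2635472}{1144724} = 2635472 \cdot \frac{1}{1144724} = \frac{94124}{40883}$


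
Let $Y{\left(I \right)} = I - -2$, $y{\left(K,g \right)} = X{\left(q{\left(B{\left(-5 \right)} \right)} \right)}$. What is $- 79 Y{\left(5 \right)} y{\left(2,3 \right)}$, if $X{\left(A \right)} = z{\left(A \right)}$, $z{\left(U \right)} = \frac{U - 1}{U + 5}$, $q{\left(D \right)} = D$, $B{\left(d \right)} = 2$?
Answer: $-79$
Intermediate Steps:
$z{\left(U \right)} = \frac{-1 + U}{5 + U}$
$X{\left(A \right)} = \frac{-1 + A}{5 + A}$
$y{\left(K,g \right)} = \frac{1}{7}$ ($y{\left(K,g \right)} = \frac{-1 + 2}{5 + 2} = \frac{1}{7} \cdot 1 = \frac{1}{7}$)
$Y{\left(I \right)} = 2 + I$ ($Y{\left(I \right)} = I + 2 = 2 + I$)
$- 79 Y{\left(5 \right)} y{\left(2,3 \right)} = - 79 \left(2 + 5\right) \frac{1}{7} = \left(-79\right) 7 \cdot \frac{1}{7} = \left(-553\right) \frac{1}{7} = -79$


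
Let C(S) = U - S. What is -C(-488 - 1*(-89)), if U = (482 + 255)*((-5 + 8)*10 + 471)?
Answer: -369636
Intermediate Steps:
U = 369237 (U = 737*(3*10 + 471) = 737*(30 + 471) = 737*501 = 369237)
C(S) = 369237 - S
-C(-488 - 1*(-89)) = -(369237 - (-488 - 1*(-89))) = -(369237 - (-488 + 89)) = -(369237 - 1*(-399)) = -(369237 + 399) = -1*369636 = -369636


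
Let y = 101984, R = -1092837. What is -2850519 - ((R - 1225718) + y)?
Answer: -633948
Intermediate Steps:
-2850519 - ((R - 1225718) + y) = -2850519 - ((-1092837 - 1225718) + 101984) = -2850519 - (-2318555 + 101984) = -2850519 - 1*(-2216571) = -2850519 + 2216571 = -633948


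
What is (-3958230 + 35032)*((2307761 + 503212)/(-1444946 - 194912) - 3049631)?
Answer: 891807924091631839/74539 ≈ 1.1964e+13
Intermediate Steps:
(-3958230 + 35032)*((2307761 + 503212)/(-1444946 - 194912) - 3049631) = -3923198*(2810973/(-1639858) - 3049631) = -3923198*(2810973*(-1/1639858) - 3049631) = -3923198*(-255543/149078 - 3049631) = -3923198*(-454633145761/149078) = 891807924091631839/74539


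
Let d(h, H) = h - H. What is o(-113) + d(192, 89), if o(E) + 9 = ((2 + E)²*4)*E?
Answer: -5568998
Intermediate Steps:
o(E) = -9 + 4*E*(2 + E)² (o(E) = -9 + ((2 + E)²*4)*E = -9 + (4*(2 + E)²)*E = -9 + 4*E*(2 + E)²)
o(-113) + d(192, 89) = (-9 + 4*(-113)*(2 - 113)²) + (192 - 1*89) = (-9 + 4*(-113)*(-111)²) + (192 - 89) = (-9 + 4*(-113)*12321) + 103 = (-9 - 5569092) + 103 = -5569101 + 103 = -5568998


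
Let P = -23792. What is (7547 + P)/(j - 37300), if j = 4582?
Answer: 285/574 ≈ 0.49652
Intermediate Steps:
(7547 + P)/(j - 37300) = (7547 - 23792)/(4582 - 37300) = -16245/(-32718) = -16245*(-1/32718) = 285/574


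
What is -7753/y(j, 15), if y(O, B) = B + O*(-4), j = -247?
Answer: -7753/1003 ≈ -7.7298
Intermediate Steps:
y(O, B) = B - 4*O
-7753/y(j, 15) = -7753/(15 - 4*(-247)) = -7753/(15 + 988) = -7753/1003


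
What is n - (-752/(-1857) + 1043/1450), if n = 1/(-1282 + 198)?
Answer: -1642116367/1459416300 ≈ -1.1252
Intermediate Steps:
n = -1/1084 (n = 1/(-1084) = -1/1084 ≈ -0.00092251)
n - (-752/(-1857) + 1043/1450) = -1/1084 - (-752/(-1857) + 1043/1450) = -1/1084 - (-752*(-1/1857) + 1043*(1/1450)) = -1/1084 - (752/1857 + 1043/1450) = -1/1084 - 1*3027251/2692650 = -1/1084 - 3027251/2692650 = -1642116367/1459416300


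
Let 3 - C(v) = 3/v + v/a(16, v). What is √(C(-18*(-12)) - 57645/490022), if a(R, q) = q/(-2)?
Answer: √42084916652038/2940132 ≈ 2.2065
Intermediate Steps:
a(R, q) = -q/2 (a(R, q) = q*(-½) = -q/2)
C(v) = 5 - 3/v (C(v) = 3 - (3/v + v/((-v/2))) = 3 - (3/v + v*(-2/v)) = 3 - (3/v - 2) = 3 - (-2 + 3/v) = 3 + (2 - 3/v) = 5 - 3/v)
√(C(-18*(-12)) - 57645/490022) = √((5 - 3/((-18*(-12)))) - 57645/490022) = √((5 - 3/216) - 57645*1/490022) = √((5 - 3*1/216) - 57645/490022) = √((5 - 1/72) - 57645/490022) = √(359/72 - 57645/490022) = √(85883729/17640792) = √42084916652038/2940132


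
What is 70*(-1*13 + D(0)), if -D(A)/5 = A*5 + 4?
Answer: -2310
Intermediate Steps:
D(A) = -20 - 25*A (D(A) = -5*(A*5 + 4) = -5*(5*A + 4) = -5*(4 + 5*A) = -20 - 25*A)
70*(-1*13 + D(0)) = 70*(-1*13 + (-20 - 25*0)) = 70*(-13 + (-20 + 0)) = 70*(-13 - 20) = 70*(-33) = -2310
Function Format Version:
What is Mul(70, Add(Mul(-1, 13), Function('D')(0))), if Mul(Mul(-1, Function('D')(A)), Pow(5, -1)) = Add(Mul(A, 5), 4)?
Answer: -2310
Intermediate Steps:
Function('D')(A) = Add(-20, Mul(-25, A)) (Function('D')(A) = Mul(-5, Add(Mul(A, 5), 4)) = Mul(-5, Add(Mul(5, A), 4)) = Mul(-5, Add(4, Mul(5, A))) = Add(-20, Mul(-25, A)))
Mul(70, Add(Mul(-1, 13), Function('D')(0))) = Mul(70, Add(Mul(-1, 13), Add(-20, Mul(-25, 0)))) = Mul(70, Add(-13, Add(-20, 0))) = Mul(70, Add(-13, -20)) = Mul(70, -33) = -2310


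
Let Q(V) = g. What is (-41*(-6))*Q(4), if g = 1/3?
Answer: 82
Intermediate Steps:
g = 1/3 (g = 1*(1/3) = 1/3 ≈ 0.33333)
Q(V) = 1/3
(-41*(-6))*Q(4) = -41*(-6)*(1/3) = 246*(1/3) = 82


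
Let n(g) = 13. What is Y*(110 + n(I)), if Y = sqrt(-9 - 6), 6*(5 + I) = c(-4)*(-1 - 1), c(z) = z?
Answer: 123*I*sqrt(15) ≈ 476.38*I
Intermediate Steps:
I = -11/3 (I = -5 + (-4*(-1 - 1))/6 = -5 + (-4*(-2))/6 = -5 + (1/6)*8 = -5 + 4/3 = -11/3 ≈ -3.6667)
Y = I*sqrt(15) (Y = sqrt(-15) = I*sqrt(15) ≈ 3.873*I)
Y*(110 + n(I)) = (I*sqrt(15))*(110 + 13) = (I*sqrt(15))*123 = 123*I*sqrt(15)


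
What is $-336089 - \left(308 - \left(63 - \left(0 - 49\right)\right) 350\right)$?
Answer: $-297197$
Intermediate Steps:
$-336089 - \left(308 - \left(63 - \left(0 - 49\right)\right) 350\right) = -336089 - \left(308 - \left(63 - -49\right) 350\right) = -336089 - \left(308 - \left(63 + 49\right) 350\right) = -336089 + \left(112 \cdot 350 - 308\right) = -336089 + \left(39200 - 308\right) = -336089 + 38892 = -297197$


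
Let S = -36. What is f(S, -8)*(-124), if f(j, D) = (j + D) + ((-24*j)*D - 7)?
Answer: 863412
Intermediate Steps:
f(j, D) = -7 + D + j - 24*D*j (f(j, D) = (D + j) + (-24*D*j - 7) = (D + j) + (-7 - 24*D*j) = -7 + D + j - 24*D*j)
f(S, -8)*(-124) = (-7 - 8 - 36 - 24*(-8)*(-36))*(-124) = (-7 - 8 - 36 - 6912)*(-124) = -6963*(-124) = 863412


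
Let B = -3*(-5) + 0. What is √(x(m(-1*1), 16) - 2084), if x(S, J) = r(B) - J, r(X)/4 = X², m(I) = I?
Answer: 20*I*√3 ≈ 34.641*I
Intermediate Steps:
B = 15 (B = 15 + 0 = 15)
r(X) = 4*X²
x(S, J) = 900 - J (x(S, J) = 4*15² - J = 4*225 - J = 900 - J)
√(x(m(-1*1), 16) - 2084) = √((900 - 1*16) - 2084) = √((900 - 16) - 2084) = √(884 - 2084) = √(-1200) = 20*I*√3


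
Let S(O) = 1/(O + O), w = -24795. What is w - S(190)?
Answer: -9422101/380 ≈ -24795.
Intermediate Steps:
S(O) = 1/(2*O)
w - S(190) = -24795 - 1/(2*190) = -24795 - 1*1/380 = -24795 - 1/380 = -9422101/380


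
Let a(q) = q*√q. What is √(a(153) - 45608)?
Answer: √(-45608 + 459*√17) ≈ 209.08*I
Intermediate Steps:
a(q) = q^(3/2)
√(a(153) - 45608) = √(153^(3/2) - 45608) = √(459*√17 - 45608) = √(-45608 + 459*√17)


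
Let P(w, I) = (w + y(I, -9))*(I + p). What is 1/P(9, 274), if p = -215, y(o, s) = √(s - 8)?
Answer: 9/5782 - I*√17/5782 ≈ 0.0015566 - 0.00071309*I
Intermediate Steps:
y(o, s) = √(-8 + s)
P(w, I) = (-215 + I)*(w + I*√17) (P(w, I) = (w + √(-8 - 9))*(I - 215) = (w + √(-17))*(-215 + I) = (w + I*√17)*(-215 + I) = (-215 + I)*(w + I*√17))
1/P(9, 274) = 1/(-215*9 + 274*9 - 215*I*√17 + I*274*√17) = 1/(-1935 + 2466 - 215*I*√17 + 274*I*√17) = 1/(531 + 59*I*√17)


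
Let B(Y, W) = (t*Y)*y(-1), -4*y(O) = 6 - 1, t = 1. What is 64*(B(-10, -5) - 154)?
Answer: -9056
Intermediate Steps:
y(O) = -5/4 (y(O) = -(6 - 1)/4 = -1/4*5 = -5/4)
B(Y, W) = -5*Y/4 (B(Y, W) = (1*Y)*(-5/4) = Y*(-5/4) = -5*Y/4)
64*(B(-10, -5) - 154) = 64*(-5/4*(-10) - 154) = 64*(25/2 - 154) = 64*(-283/2) = -9056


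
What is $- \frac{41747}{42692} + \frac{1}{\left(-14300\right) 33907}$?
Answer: $- \frac{7485899448}{7655352925} \approx -0.97786$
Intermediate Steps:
$- \frac{41747}{42692} + \frac{1}{\left(-14300\right) 33907} = \left(-41747\right) \frac{1}{42692} - \frac{1}{484870100} = - \frac{41747}{42692} - \frac{1}{484870100} = - \frac{7485899448}{7655352925}$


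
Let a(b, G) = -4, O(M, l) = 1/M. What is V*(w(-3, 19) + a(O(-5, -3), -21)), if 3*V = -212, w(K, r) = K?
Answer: 1484/3 ≈ 494.67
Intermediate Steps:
V = -212/3 (V = (⅓)*(-212) = -212/3 ≈ -70.667)
V*(w(-3, 19) + a(O(-5, -3), -21)) = -212*(-3 - 4)/3 = -212/3*(-7) = 1484/3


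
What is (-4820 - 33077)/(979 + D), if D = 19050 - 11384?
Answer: -37897/8645 ≈ -4.3837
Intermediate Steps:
D = 7666
(-4820 - 33077)/(979 + D) = (-4820 - 33077)/(979 + 7666) = -37897/8645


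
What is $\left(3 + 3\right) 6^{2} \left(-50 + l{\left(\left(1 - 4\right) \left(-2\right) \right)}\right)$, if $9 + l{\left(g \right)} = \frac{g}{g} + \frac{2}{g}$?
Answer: $-12456$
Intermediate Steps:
$l{\left(g \right)} = -8 + \frac{2}{g}$ ($l{\left(g \right)} = -9 + \left(\frac{g}{g} + \frac{2}{g}\right) = -9 + \left(1 + \frac{2}{g}\right) = -8 + \frac{2}{g}$)
$\left(3 + 3\right) 6^{2} \left(-50 + l{\left(\left(1 - 4\right) \left(-2\right) \right)}\right) = \left(3 + 3\right) 6^{2} \left(-50 - \left(8 - \frac{2}{\left(1 - 4\right) \left(-2\right)}\right)\right) = 6 \cdot 36 \left(-50 - \left(8 - \frac{2}{\left(1 - 4\right) \left(-2\right)}\right)\right) = 216 \left(-50 - \left(8 - \frac{2}{\left(-3\right) \left(-2\right)}\right)\right) = 216 \left(-50 - \left(8 - \frac{2}{6}\right)\right) = 216 \left(-50 + \left(-8 + 2 \cdot \frac{1}{6}\right)\right) = 216 \left(-50 + \left(-8 + \frac{1}{3}\right)\right) = 216 \left(-50 - \frac{23}{3}\right) = 216 \left(- \frac{173}{3}\right) = -12456$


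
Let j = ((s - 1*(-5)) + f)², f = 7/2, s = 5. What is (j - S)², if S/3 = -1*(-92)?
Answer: 140625/16 ≈ 8789.1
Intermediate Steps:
S = 276 (S = 3*(-1*(-92)) = 3*92 = 276)
f = 7/2 (f = 7*(½) = 7/2 ≈ 3.5000)
j = 729/4 (j = ((5 - 1*(-5)) + 7/2)² = ((5 + 5) + 7/2)² = (10 + 7/2)² = (27/2)² = 729/4 ≈ 182.25)
(j - S)² = (729/4 - 1*276)² = (729/4 - 276)² = (-375/4)² = 140625/16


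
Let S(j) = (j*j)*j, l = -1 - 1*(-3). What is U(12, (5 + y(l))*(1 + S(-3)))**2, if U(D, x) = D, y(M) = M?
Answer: 144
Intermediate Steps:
l = 2 (l = -1 + 3 = 2)
S(j) = j**3 (S(j) = j**2*j = j**3)
U(12, (5 + y(l))*(1 + S(-3)))**2 = 12**2 = 144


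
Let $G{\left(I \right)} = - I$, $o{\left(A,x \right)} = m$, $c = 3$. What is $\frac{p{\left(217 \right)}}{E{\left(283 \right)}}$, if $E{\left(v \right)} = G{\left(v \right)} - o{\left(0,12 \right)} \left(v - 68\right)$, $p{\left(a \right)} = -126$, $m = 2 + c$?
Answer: $\frac{9}{97} \approx 0.092783$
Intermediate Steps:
$m = 5$ ($m = 2 + 3 = 5$)
$o{\left(A,x \right)} = 5$
$E{\left(v \right)} = 340 - 6 v$ ($E{\left(v \right)} = - v - 5 \left(v - 68\right) = - v - 5 \left(-68 + v\right) = - v - \left(-340 + 5 v\right) = 340 - 6 v$)
$\frac{p{\left(217 \right)}}{E{\left(283 \right)}} = - \frac{126}{340 - 1698} = - \frac{126}{-1358} = \left(-126\right) \left(- \frac{1}{1358}\right) = \frac{9}{97}$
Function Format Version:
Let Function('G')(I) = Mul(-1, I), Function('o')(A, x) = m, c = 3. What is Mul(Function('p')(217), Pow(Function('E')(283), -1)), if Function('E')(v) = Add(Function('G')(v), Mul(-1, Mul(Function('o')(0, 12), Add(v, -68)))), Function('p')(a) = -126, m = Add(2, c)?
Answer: Rational(9, 97) ≈ 0.092783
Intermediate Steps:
m = 5 (m = Add(2, 3) = 5)
Function('o')(A, x) = 5
Function('E')(v) = Add(340, Mul(-6, v)) (Function('E')(v) = Add(Mul(-1, v), Mul(-1, Mul(5, Add(v, -68)))) = Add(Mul(-1, v), Mul(-1, Mul(5, Add(-68, v)))) = Add(Mul(-1, v), Mul(-1, Add(-340, Mul(5, v)))) = Add(Mul(-1, v), Add(340, Mul(-5, v))) = Add(340, Mul(-6, v)))
Mul(Function('p')(217), Pow(Function('E')(283), -1)) = Mul(-126, Pow(Add(340, Mul(-6, 283)), -1)) = Mul(-126, Pow(Add(340, -1698), -1)) = Mul(-126, Pow(-1358, -1)) = Mul(-126, Rational(-1, 1358)) = Rational(9, 97)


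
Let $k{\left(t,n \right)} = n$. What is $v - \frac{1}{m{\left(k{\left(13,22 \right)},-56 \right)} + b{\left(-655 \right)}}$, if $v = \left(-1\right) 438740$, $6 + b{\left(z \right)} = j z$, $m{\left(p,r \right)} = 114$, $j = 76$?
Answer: $- \frac{21793093279}{49672} \approx -4.3874 \cdot 10^{5}$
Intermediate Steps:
$b{\left(z \right)} = -6 + 76 z$
$v = -438740$
$v - \frac{1}{m{\left(k{\left(13,22 \right)},-56 \right)} + b{\left(-655 \right)}} = -438740 - \frac{1}{114 + \left(-6 + 76 \left(-655\right)\right)} = -438740 - \frac{1}{114 - 49786} = -438740 - \frac{1}{-49672} = -438740 - - \frac{1}{49672} = -438740 + \frac{1}{49672} = - \frac{21793093279}{49672}$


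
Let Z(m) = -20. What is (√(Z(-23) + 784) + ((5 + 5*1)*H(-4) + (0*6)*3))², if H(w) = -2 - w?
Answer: 1164 + 80*√191 ≈ 2269.6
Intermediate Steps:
(√(Z(-23) + 784) + ((5 + 5*1)*H(-4) + (0*6)*3))² = (√(-20 + 784) + ((5 + 5*1)*(-2 - 1*(-4)) + (0*6)*3))² = (√764 + ((5 + 5)*(-2 + 4) + 0*3))² = (2*√191 + (10*2 + 0))² = (2*√191 + (20 + 0))² = (2*√191 + 20)² = (20 + 2*√191)²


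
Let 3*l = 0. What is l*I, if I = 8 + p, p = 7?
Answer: 0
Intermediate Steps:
l = 0 (l = (⅓)*0 = 0)
I = 15 (I = 8 + 7 = 15)
l*I = 0*15 = 0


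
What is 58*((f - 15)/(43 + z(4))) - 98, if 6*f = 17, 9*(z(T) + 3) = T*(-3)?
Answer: -465/4 ≈ -116.25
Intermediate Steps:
z(T) = -3 - T/3 (z(T) = -3 + (T*(-3))/9 = -3 + (-3*T)/9 = -3 - T/3)
f = 17/6 (f = (⅙)*17 = 17/6 ≈ 2.8333)
58*((f - 15)/(43 + z(4))) - 98 = 58*((17/6 - 15)/(43 + (-3 - ⅓*4))) - 98 = 58*(-73/(6*(43 + (-3 - 4/3)))) - 98 = 58*(-73/(6*(43 - 13/3))) - 98 = 58*(-73/(6*116/3)) - 98 = 58*(-73/6*3/116) - 98 = 58*(-73/232) - 98 = -73/4 - 98 = -465/4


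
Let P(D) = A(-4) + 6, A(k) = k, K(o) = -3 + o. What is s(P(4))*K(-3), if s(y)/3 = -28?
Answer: 504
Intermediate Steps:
P(D) = 2 (P(D) = -4 + 6 = 2)
s(y) = -84 (s(y) = 3*(-28) = -84)
s(P(4))*K(-3) = -84*(-3 - 3) = -84*(-6) = 504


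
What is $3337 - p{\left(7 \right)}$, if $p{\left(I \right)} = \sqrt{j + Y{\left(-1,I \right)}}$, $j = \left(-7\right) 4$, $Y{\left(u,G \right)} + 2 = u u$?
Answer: $3337 - i \sqrt{29} \approx 3337.0 - 5.3852 i$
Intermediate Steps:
$Y{\left(u,G \right)} = -2 + u^{2}$ ($Y{\left(u,G \right)} = -2 + u u = -2 + u^{2}$)
$j = -28$
$p{\left(I \right)} = i \sqrt{29}$ ($p{\left(I \right)} = \sqrt{-28 - \left(2 - \left(-1\right)^{2}\right)} = \sqrt{-28 + \left(-2 + 1\right)} = \sqrt{-28 - 1} = \sqrt{-29} = i \sqrt{29}$)
$3337 - p{\left(7 \right)} = 3337 - i \sqrt{29}$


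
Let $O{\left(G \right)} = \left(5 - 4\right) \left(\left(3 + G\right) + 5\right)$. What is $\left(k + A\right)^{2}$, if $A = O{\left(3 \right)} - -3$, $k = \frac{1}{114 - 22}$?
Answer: $\frac{1661521}{8464} \approx 196.3$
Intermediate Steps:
$O{\left(G \right)} = 8 + G$ ($O{\left(G \right)} = 1 \left(8 + G\right) = 8 + G$)
$k = \frac{1}{92} \approx 0.01087$
$A = 14$ ($A = \left(8 + 3\right) - -3 = 11 + 3 = 14$)
$\left(k + A\right)^{2} = \left(\frac{1}{92} + 14\right)^{2} = \left(\frac{1289}{92}\right)^{2} = \frac{1661521}{8464}$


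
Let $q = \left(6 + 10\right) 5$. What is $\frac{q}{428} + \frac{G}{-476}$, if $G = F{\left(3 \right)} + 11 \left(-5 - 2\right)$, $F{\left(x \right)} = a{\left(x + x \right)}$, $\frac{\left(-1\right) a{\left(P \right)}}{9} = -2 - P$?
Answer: $\frac{10055}{50932} \approx 0.19742$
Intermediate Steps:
$q = 80$ ($q = 16 \cdot 5 = 80$)
$a{\left(P \right)} = 18 + 9 P$ ($a{\left(P \right)} = - 9 \left(-2 - P\right) = 18 + 9 P$)
$F{\left(x \right)} = 18 + 18 x$ ($F{\left(x \right)} = 18 + 9 \left(x + x\right) = 18 + 9 \cdot 2 x = 18 + 18 x$)
$G = -5$ ($G = \left(18 + 18 \cdot 3\right) + 11 \left(-5 - 2\right) = \left(18 + 54\right) + 11 \left(-5 - 2\right) = 72 + 11 \left(-7\right) = 72 - 77 = -5$)
$\frac{q}{428} + \frac{G}{-476} = \frac{80}{428} - \frac{5}{-476} = 80 \cdot \frac{1}{428} - - \frac{5}{476} = \frac{20}{107} + \frac{5}{476} = \frac{10055}{50932}$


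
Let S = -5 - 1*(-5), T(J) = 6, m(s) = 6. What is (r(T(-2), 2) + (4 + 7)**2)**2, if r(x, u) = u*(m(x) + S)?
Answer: 17689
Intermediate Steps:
S = 0 (S = -5 + 5 = 0)
r(x, u) = 6*u (r(x, u) = u*(6 + 0) = u*6 = 6*u)
(r(T(-2), 2) + (4 + 7)**2)**2 = (6*2 + (4 + 7)**2)**2 = (12 + 11**2)**2 = (12 + 121)**2 = 133**2 = 17689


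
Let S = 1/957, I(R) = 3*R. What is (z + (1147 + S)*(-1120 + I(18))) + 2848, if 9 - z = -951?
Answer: -1166482624/957 ≈ -1.2189e+6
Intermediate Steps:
z = 960 (z = 9 - 1*(-951) = 9 + 951 = 960)
S = 1/957 ≈ 0.0010449
(z + (1147 + S)*(-1120 + I(18))) + 2848 = (960 + (1147 + 1/957)*(-1120 + 3*18)) + 2848 = (960 + 1097680*(-1120 + 54)/957) + 2848 = (960 + (1097680/957)*(-1066)) + 2848 = (960 - 1170126880/957) + 2848 = -1169208160/957 + 2848 = -1166482624/957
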